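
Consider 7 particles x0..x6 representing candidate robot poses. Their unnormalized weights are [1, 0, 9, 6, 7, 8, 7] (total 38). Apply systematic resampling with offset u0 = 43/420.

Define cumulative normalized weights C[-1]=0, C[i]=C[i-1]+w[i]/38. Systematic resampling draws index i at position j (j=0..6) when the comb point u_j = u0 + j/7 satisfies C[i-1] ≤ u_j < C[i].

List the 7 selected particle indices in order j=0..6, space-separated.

C = [1/38, 1/38, 5/19, 8/19, 23/38, 31/38, 1]
j=0: u_0=43/420 ∈ [1/38, 5/19) → index 2
j=1: u_1=103/420 ∈ [1/38, 5/19) → index 2
j=2: u_2=163/420 ∈ [5/19, 8/19) → index 3
j=3: u_3=223/420 ∈ [8/19, 23/38) → index 4
j=4: u_4=283/420 ∈ [23/38, 31/38) → index 5
j=5: u_5=49/60 ∈ [31/38, 1) → index 6
j=6: u_6=403/420 ∈ [31/38, 1) → index 6

2 2 3 4 5 6 6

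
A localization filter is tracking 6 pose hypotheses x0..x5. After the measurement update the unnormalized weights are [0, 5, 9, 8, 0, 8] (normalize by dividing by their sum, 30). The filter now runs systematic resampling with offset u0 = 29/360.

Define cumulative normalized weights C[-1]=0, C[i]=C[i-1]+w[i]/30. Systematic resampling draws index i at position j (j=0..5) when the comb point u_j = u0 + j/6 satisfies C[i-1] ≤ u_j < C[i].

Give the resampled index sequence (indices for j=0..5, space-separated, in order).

C = [0, 1/6, 7/15, 11/15, 11/15, 1]
j=0: u_0=29/360 ∈ [0, 1/6) → index 1
j=1: u_1=89/360 ∈ [1/6, 7/15) → index 2
j=2: u_2=149/360 ∈ [1/6, 7/15) → index 2
j=3: u_3=209/360 ∈ [7/15, 11/15) → index 3
j=4: u_4=269/360 ∈ [11/15, 1) → index 5
j=5: u_5=329/360 ∈ [11/15, 1) → index 5

1 2 2 3 5 5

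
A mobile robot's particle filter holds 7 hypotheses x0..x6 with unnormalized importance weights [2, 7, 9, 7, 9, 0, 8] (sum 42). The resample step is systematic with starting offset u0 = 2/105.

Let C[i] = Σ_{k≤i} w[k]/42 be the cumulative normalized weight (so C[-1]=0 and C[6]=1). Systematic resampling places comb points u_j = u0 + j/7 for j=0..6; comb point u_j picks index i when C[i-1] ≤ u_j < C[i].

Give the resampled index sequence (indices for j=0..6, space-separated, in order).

C = [1/21, 3/14, 3/7, 25/42, 17/21, 17/21, 1]
j=0: u_0=2/105 ∈ [0, 1/21) → index 0
j=1: u_1=17/105 ∈ [1/21, 3/14) → index 1
j=2: u_2=32/105 ∈ [3/14, 3/7) → index 2
j=3: u_3=47/105 ∈ [3/7, 25/42) → index 3
j=4: u_4=62/105 ∈ [3/7, 25/42) → index 3
j=5: u_5=11/15 ∈ [25/42, 17/21) → index 4
j=6: u_6=92/105 ∈ [17/21, 1) → index 6

0 1 2 3 3 4 6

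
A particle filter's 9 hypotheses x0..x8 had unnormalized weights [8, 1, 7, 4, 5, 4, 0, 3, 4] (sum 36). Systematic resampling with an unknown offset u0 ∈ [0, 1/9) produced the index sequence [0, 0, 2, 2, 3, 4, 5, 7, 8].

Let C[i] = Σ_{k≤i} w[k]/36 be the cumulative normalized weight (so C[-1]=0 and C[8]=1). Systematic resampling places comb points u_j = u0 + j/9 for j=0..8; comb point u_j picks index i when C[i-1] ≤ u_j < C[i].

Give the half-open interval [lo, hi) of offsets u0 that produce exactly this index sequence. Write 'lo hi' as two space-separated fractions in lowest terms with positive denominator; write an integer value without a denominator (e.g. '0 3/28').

C = [2/9, 1/4, 4/9, 5/9, 25/36, 29/36, 29/36, 8/9, 1]
j=0 picked index 0: u0 ∈ [0, 2/9)
j=1 picked index 0: u0 ∈ [-1/9, 1/9)
j=2 picked index 2: u0 ∈ [1/36, 2/9)
j=3 picked index 2: u0 ∈ [-1/12, 1/9)
j=4 picked index 3: u0 ∈ [0, 1/9)
j=5 picked index 4: u0 ∈ [0, 5/36)
j=6 picked index 5: u0 ∈ [1/36, 5/36)
j=7 picked index 7: u0 ∈ [1/36, 1/9)
j=8 picked index 8: u0 ∈ [0, 1/9)
intersection: [1/36, 1/9)

1/36 1/9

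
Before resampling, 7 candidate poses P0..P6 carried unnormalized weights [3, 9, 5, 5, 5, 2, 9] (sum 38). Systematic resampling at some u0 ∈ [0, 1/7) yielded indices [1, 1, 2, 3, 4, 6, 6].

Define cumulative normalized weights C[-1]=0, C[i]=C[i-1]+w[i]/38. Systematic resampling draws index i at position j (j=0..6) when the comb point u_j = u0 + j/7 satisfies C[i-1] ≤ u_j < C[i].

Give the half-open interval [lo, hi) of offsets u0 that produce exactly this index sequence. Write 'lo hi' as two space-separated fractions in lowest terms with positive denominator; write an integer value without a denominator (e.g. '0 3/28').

C = [3/38, 6/19, 17/38, 11/19, 27/38, 29/38, 1]
j=0 picked index 1: u0 ∈ [3/38, 6/19)
j=1 picked index 1: u0 ∈ [-17/266, 23/133)
j=2 picked index 2: u0 ∈ [4/133, 43/266)
j=3 picked index 3: u0 ∈ [5/266, 20/133)
j=4 picked index 4: u0 ∈ [1/133, 37/266)
j=5 picked index 6: u0 ∈ [13/266, 2/7)
j=6 picked index 6: u0 ∈ [-25/266, 1/7)
intersection: [3/38, 37/266)

3/38 37/266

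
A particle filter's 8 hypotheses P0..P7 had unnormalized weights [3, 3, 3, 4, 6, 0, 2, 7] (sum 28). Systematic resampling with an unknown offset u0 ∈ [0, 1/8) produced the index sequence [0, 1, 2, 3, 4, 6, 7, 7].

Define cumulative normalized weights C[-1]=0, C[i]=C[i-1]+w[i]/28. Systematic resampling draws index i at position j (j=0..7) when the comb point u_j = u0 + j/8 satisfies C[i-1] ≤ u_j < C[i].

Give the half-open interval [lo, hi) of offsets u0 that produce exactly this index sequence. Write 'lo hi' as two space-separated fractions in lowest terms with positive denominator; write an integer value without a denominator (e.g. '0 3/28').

C = [3/28, 3/14, 9/28, 13/28, 19/28, 19/28, 3/4, 1]
j=0 picked index 0: u0 ∈ [0, 3/28)
j=1 picked index 1: u0 ∈ [-1/56, 5/56)
j=2 picked index 2: u0 ∈ [-1/28, 1/14)
j=3 picked index 3: u0 ∈ [-3/56, 5/56)
j=4 picked index 4: u0 ∈ [-1/28, 5/28)
j=5 picked index 6: u0 ∈ [3/56, 1/8)
j=6 picked index 7: u0 ∈ [0, 1/4)
j=7 picked index 7: u0 ∈ [-1/8, 1/8)
intersection: [3/56, 1/14)

3/56 1/14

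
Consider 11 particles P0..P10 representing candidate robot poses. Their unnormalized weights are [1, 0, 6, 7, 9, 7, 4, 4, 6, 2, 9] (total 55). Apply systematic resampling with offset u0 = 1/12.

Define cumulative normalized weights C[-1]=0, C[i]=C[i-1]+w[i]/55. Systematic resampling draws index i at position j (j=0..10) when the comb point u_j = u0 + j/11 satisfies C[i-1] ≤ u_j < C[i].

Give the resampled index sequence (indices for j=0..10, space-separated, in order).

2 3 4 4 5 5 7 8 9 10 10

C = [1/55, 1/55, 7/55, 14/55, 23/55, 6/11, 34/55, 38/55, 4/5, 46/55, 1]
j=0: u_0=1/12 ∈ [1/55, 7/55) → index 2
j=1: u_1=23/132 ∈ [7/55, 14/55) → index 3
j=2: u_2=35/132 ∈ [14/55, 23/55) → index 4
j=3: u_3=47/132 ∈ [14/55, 23/55) → index 4
j=4: u_4=59/132 ∈ [23/55, 6/11) → index 5
j=5: u_5=71/132 ∈ [23/55, 6/11) → index 5
j=6: u_6=83/132 ∈ [34/55, 38/55) → index 7
j=7: u_7=95/132 ∈ [38/55, 4/5) → index 8
j=8: u_8=107/132 ∈ [4/5, 46/55) → index 9
j=9: u_9=119/132 ∈ [46/55, 1) → index 10
j=10: u_10=131/132 ∈ [46/55, 1) → index 10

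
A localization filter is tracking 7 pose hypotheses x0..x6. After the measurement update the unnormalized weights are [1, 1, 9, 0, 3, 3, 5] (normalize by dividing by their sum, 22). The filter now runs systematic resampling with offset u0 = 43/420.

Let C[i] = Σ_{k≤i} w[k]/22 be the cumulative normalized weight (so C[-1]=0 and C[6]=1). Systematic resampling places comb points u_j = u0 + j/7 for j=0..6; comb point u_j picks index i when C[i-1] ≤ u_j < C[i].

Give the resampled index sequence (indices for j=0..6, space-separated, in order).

C = [1/22, 1/11, 1/2, 1/2, 7/11, 17/22, 1]
j=0: u_0=43/420 ∈ [1/11, 1/2) → index 2
j=1: u_1=103/420 ∈ [1/11, 1/2) → index 2
j=2: u_2=163/420 ∈ [1/11, 1/2) → index 2
j=3: u_3=223/420 ∈ [1/2, 7/11) → index 4
j=4: u_4=283/420 ∈ [7/11, 17/22) → index 5
j=5: u_5=49/60 ∈ [17/22, 1) → index 6
j=6: u_6=403/420 ∈ [17/22, 1) → index 6

2 2 2 4 5 6 6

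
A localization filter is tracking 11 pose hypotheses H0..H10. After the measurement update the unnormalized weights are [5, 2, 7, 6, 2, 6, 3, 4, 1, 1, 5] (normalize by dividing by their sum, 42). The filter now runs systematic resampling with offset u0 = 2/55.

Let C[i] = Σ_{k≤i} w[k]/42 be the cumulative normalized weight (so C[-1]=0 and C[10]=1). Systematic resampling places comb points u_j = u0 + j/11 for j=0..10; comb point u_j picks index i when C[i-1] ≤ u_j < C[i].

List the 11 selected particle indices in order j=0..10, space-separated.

C = [5/42, 1/6, 1/3, 10/21, 11/21, 2/3, 31/42, 5/6, 6/7, 37/42, 1]
j=0: u_0=2/55 ∈ [0, 5/42) → index 0
j=1: u_1=7/55 ∈ [5/42, 1/6) → index 1
j=2: u_2=12/55 ∈ [1/6, 1/3) → index 2
j=3: u_3=17/55 ∈ [1/6, 1/3) → index 2
j=4: u_4=2/5 ∈ [1/3, 10/21) → index 3
j=5: u_5=27/55 ∈ [10/21, 11/21) → index 4
j=6: u_6=32/55 ∈ [11/21, 2/3) → index 5
j=7: u_7=37/55 ∈ [2/3, 31/42) → index 6
j=8: u_8=42/55 ∈ [31/42, 5/6) → index 7
j=9: u_9=47/55 ∈ [5/6, 6/7) → index 8
j=10: u_10=52/55 ∈ [37/42, 1) → index 10

0 1 2 2 3 4 5 6 7 8 10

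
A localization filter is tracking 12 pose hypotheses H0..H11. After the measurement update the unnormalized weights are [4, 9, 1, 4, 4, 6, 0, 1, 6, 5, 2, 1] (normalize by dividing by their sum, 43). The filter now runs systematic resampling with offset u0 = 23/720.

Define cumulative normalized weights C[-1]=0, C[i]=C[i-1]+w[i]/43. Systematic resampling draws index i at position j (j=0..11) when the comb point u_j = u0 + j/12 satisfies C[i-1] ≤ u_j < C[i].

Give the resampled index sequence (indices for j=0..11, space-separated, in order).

0 1 1 1 3 4 5 5 8 8 9 10

C = [4/43, 13/43, 14/43, 18/43, 22/43, 28/43, 28/43, 29/43, 35/43, 40/43, 42/43, 1]
j=0: u_0=23/720 ∈ [0, 4/43) → index 0
j=1: u_1=83/720 ∈ [4/43, 13/43) → index 1
j=2: u_2=143/720 ∈ [4/43, 13/43) → index 1
j=3: u_3=203/720 ∈ [4/43, 13/43) → index 1
j=4: u_4=263/720 ∈ [14/43, 18/43) → index 3
j=5: u_5=323/720 ∈ [18/43, 22/43) → index 4
j=6: u_6=383/720 ∈ [22/43, 28/43) → index 5
j=7: u_7=443/720 ∈ [22/43, 28/43) → index 5
j=8: u_8=503/720 ∈ [29/43, 35/43) → index 8
j=9: u_9=563/720 ∈ [29/43, 35/43) → index 8
j=10: u_10=623/720 ∈ [35/43, 40/43) → index 9
j=11: u_11=683/720 ∈ [40/43, 42/43) → index 10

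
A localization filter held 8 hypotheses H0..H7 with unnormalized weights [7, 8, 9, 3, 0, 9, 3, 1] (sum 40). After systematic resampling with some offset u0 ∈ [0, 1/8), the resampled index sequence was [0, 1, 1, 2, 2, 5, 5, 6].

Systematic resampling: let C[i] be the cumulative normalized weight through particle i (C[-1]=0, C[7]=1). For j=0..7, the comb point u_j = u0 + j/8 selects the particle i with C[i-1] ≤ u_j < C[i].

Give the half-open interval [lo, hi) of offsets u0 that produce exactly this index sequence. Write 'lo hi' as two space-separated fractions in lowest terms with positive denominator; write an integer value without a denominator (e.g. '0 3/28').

1/20 1/10

C = [7/40, 3/8, 3/5, 27/40, 27/40, 9/10, 39/40, 1]
j=0 picked index 0: u0 ∈ [0, 7/40)
j=1 picked index 1: u0 ∈ [1/20, 1/4)
j=2 picked index 1: u0 ∈ [-3/40, 1/8)
j=3 picked index 2: u0 ∈ [0, 9/40)
j=4 picked index 2: u0 ∈ [-1/8, 1/10)
j=5 picked index 5: u0 ∈ [1/20, 11/40)
j=6 picked index 5: u0 ∈ [-3/40, 3/20)
j=7 picked index 6: u0 ∈ [1/40, 1/10)
intersection: [1/20, 1/10)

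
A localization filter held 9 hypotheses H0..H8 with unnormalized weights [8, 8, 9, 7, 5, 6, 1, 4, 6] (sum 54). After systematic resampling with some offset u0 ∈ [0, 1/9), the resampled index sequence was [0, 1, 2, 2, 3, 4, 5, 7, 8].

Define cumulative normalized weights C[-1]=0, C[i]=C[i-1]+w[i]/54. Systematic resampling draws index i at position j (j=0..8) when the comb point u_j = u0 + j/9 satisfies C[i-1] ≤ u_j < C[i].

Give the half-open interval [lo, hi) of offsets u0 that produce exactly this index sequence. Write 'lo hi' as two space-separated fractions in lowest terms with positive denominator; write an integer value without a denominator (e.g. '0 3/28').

C = [4/27, 8/27, 25/54, 16/27, 37/54, 43/54, 22/27, 8/9, 1]
j=0 picked index 0: u0 ∈ [0, 4/27)
j=1 picked index 1: u0 ∈ [1/27, 5/27)
j=2 picked index 2: u0 ∈ [2/27, 13/54)
j=3 picked index 2: u0 ∈ [-1/27, 7/54)
j=4 picked index 3: u0 ∈ [1/54, 4/27)
j=5 picked index 4: u0 ∈ [1/27, 7/54)
j=6 picked index 5: u0 ∈ [1/54, 7/54)
j=7 picked index 7: u0 ∈ [1/27, 1/9)
j=8 picked index 8: u0 ∈ [0, 1/9)
intersection: [2/27, 1/9)

2/27 1/9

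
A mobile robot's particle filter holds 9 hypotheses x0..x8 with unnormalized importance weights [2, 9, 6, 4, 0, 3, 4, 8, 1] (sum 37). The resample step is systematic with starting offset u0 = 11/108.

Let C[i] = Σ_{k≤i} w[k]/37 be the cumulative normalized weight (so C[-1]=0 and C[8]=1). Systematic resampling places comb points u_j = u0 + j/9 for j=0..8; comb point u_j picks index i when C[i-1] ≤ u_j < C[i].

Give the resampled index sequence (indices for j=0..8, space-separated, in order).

1 1 2 2 3 6 7 7 8

C = [2/37, 11/37, 17/37, 21/37, 21/37, 24/37, 28/37, 36/37, 1]
j=0: u_0=11/108 ∈ [2/37, 11/37) → index 1
j=1: u_1=23/108 ∈ [2/37, 11/37) → index 1
j=2: u_2=35/108 ∈ [11/37, 17/37) → index 2
j=3: u_3=47/108 ∈ [11/37, 17/37) → index 2
j=4: u_4=59/108 ∈ [17/37, 21/37) → index 3
j=5: u_5=71/108 ∈ [24/37, 28/37) → index 6
j=6: u_6=83/108 ∈ [28/37, 36/37) → index 7
j=7: u_7=95/108 ∈ [28/37, 36/37) → index 7
j=8: u_8=107/108 ∈ [36/37, 1) → index 8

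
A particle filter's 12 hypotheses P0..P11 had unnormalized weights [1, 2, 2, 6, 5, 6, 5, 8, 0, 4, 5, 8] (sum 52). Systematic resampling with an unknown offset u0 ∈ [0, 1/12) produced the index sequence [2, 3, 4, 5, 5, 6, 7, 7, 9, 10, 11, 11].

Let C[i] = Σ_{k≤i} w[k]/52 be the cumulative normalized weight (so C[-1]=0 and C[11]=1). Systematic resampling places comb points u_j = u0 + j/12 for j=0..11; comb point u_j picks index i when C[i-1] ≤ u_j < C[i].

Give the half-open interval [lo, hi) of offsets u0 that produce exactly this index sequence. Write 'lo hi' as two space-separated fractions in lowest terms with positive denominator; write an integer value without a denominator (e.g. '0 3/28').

C = [1/52, 3/52, 5/52, 11/52, 4/13, 11/26, 27/52, 35/52, 35/52, 3/4, 11/13, 1]
j=0 picked index 2: u0 ∈ [3/52, 5/52)
j=1 picked index 3: u0 ∈ [1/78, 5/39)
j=2 picked index 4: u0 ∈ [7/156, 11/78)
j=3 picked index 5: u0 ∈ [3/52, 9/52)
j=4 picked index 5: u0 ∈ [-1/39, 7/78)
j=5 picked index 6: u0 ∈ [1/156, 4/39)
j=6 picked index 7: u0 ∈ [1/52, 9/52)
j=7 picked index 7: u0 ∈ [-5/78, 7/78)
j=8 picked index 9: u0 ∈ [1/156, 1/12)
j=9 picked index 10: u0 ∈ [0, 5/52)
j=10 picked index 11: u0 ∈ [1/78, 1/6)
j=11 picked index 11: u0 ∈ [-11/156, 1/12)
intersection: [3/52, 1/12)

3/52 1/12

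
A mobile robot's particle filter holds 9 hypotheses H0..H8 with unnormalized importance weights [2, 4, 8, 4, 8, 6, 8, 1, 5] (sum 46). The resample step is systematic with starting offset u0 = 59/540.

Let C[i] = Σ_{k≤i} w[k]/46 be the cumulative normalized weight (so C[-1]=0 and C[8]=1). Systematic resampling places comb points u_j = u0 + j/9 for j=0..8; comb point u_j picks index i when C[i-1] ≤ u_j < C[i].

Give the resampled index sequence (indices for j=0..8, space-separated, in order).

C = [1/23, 3/23, 7/23, 9/23, 13/23, 16/23, 20/23, 41/46, 1]
j=0: u_0=59/540 ∈ [1/23, 3/23) → index 1
j=1: u_1=119/540 ∈ [3/23, 7/23) → index 2
j=2: u_2=179/540 ∈ [7/23, 9/23) → index 3
j=3: u_3=239/540 ∈ [9/23, 13/23) → index 4
j=4: u_4=299/540 ∈ [9/23, 13/23) → index 4
j=5: u_5=359/540 ∈ [13/23, 16/23) → index 5
j=6: u_6=419/540 ∈ [16/23, 20/23) → index 6
j=7: u_7=479/540 ∈ [20/23, 41/46) → index 7
j=8: u_8=539/540 ∈ [41/46, 1) → index 8

1 2 3 4 4 5 6 7 8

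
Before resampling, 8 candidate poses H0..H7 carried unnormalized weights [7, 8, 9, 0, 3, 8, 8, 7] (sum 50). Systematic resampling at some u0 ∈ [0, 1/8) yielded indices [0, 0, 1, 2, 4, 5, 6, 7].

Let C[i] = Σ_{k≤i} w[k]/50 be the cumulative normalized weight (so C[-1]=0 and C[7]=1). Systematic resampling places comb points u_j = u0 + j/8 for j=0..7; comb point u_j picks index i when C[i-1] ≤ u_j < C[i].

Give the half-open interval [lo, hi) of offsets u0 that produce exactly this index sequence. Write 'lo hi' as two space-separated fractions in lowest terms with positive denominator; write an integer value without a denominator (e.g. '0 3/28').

C = [7/50, 3/10, 12/25, 12/25, 27/50, 7/10, 43/50, 1]
j=0 picked index 0: u0 ∈ [0, 7/50)
j=1 picked index 0: u0 ∈ [-1/8, 3/200)
j=2 picked index 1: u0 ∈ [-11/100, 1/20)
j=3 picked index 2: u0 ∈ [-3/40, 21/200)
j=4 picked index 4: u0 ∈ [-1/50, 1/25)
j=5 picked index 5: u0 ∈ [-17/200, 3/40)
j=6 picked index 6: u0 ∈ [-1/20, 11/100)
j=7 picked index 7: u0 ∈ [-3/200, 1/8)
intersection: [0, 3/200)

0 3/200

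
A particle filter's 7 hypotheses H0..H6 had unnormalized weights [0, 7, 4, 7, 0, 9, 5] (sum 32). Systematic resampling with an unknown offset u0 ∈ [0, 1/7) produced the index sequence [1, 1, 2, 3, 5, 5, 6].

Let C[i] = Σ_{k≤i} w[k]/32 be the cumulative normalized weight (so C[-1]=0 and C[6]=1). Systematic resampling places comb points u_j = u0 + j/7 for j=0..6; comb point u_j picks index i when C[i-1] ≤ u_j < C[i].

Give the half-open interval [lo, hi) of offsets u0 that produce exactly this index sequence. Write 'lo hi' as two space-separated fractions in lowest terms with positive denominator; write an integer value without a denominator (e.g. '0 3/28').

C = [0, 7/32, 11/32, 9/16, 9/16, 27/32, 1]
j=0 picked index 1: u0 ∈ [0, 7/32)
j=1 picked index 1: u0 ∈ [-1/7, 17/224)
j=2 picked index 2: u0 ∈ [-15/224, 13/224)
j=3 picked index 3: u0 ∈ [-19/224, 15/112)
j=4 picked index 5: u0 ∈ [-1/112, 61/224)
j=5 picked index 5: u0 ∈ [-17/112, 29/224)
j=6 picked index 6: u0 ∈ [-3/224, 1/7)
intersection: [0, 13/224)

0 13/224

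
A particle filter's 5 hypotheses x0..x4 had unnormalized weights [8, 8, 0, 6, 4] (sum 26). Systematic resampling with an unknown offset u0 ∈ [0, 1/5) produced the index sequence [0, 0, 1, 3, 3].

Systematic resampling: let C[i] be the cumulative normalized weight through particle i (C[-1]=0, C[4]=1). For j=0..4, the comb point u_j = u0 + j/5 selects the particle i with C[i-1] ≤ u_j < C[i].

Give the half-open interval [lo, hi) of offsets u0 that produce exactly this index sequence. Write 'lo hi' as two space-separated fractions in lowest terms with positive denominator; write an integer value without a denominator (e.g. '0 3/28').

C = [4/13, 8/13, 8/13, 11/13, 1]
j=0 picked index 0: u0 ∈ [0, 4/13)
j=1 picked index 0: u0 ∈ [-1/5, 7/65)
j=2 picked index 1: u0 ∈ [-6/65, 14/65)
j=3 picked index 3: u0 ∈ [1/65, 16/65)
j=4 picked index 3: u0 ∈ [-12/65, 3/65)
intersection: [1/65, 3/65)

1/65 3/65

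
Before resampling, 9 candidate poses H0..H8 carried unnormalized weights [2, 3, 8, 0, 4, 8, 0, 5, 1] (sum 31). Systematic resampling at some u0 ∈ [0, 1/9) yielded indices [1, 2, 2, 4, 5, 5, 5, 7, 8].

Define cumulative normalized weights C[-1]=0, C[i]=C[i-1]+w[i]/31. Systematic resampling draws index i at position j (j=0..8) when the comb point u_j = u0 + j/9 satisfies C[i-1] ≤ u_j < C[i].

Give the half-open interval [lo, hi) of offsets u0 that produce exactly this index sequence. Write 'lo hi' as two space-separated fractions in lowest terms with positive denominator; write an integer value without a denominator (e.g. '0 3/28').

29/279 1/9

C = [2/31, 5/31, 13/31, 13/31, 17/31, 25/31, 25/31, 30/31, 1]
j=0 picked index 1: u0 ∈ [2/31, 5/31)
j=1 picked index 2: u0 ∈ [14/279, 86/279)
j=2 picked index 2: u0 ∈ [-17/279, 55/279)
j=3 picked index 4: u0 ∈ [8/93, 20/93)
j=4 picked index 5: u0 ∈ [29/279, 101/279)
j=5 picked index 5: u0 ∈ [-2/279, 70/279)
j=6 picked index 5: u0 ∈ [-11/93, 13/93)
j=7 picked index 7: u0 ∈ [8/279, 53/279)
j=8 picked index 8: u0 ∈ [22/279, 1/9)
intersection: [29/279, 1/9)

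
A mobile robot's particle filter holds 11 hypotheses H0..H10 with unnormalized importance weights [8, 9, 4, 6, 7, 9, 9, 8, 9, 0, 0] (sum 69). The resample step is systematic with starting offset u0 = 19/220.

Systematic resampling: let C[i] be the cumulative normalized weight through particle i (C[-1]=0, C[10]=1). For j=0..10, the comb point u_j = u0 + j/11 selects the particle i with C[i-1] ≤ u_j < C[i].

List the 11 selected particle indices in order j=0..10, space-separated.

C = [8/69, 17/69, 7/23, 9/23, 34/69, 43/69, 52/69, 20/23, 1, 1, 1]
j=0: u_0=19/220 ∈ [0, 8/69) → index 0
j=1: u_1=39/220 ∈ [8/69, 17/69) → index 1
j=2: u_2=59/220 ∈ [17/69, 7/23) → index 2
j=3: u_3=79/220 ∈ [7/23, 9/23) → index 3
j=4: u_4=9/20 ∈ [9/23, 34/69) → index 4
j=5: u_5=119/220 ∈ [34/69, 43/69) → index 5
j=6: u_6=139/220 ∈ [43/69, 52/69) → index 6
j=7: u_7=159/220 ∈ [43/69, 52/69) → index 6
j=8: u_8=179/220 ∈ [52/69, 20/23) → index 7
j=9: u_9=199/220 ∈ [20/23, 1) → index 8
j=10: u_10=219/220 ∈ [20/23, 1) → index 8

0 1 2 3 4 5 6 6 7 8 8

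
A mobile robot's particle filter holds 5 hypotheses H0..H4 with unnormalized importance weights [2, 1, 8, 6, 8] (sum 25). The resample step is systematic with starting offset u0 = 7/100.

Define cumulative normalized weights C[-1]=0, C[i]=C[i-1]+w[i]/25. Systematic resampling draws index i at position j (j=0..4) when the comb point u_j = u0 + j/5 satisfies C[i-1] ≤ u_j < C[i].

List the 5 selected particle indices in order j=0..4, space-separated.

0 2 3 3 4

C = [2/25, 3/25, 11/25, 17/25, 1]
j=0: u_0=7/100 ∈ [0, 2/25) → index 0
j=1: u_1=27/100 ∈ [3/25, 11/25) → index 2
j=2: u_2=47/100 ∈ [11/25, 17/25) → index 3
j=3: u_3=67/100 ∈ [11/25, 17/25) → index 3
j=4: u_4=87/100 ∈ [17/25, 1) → index 4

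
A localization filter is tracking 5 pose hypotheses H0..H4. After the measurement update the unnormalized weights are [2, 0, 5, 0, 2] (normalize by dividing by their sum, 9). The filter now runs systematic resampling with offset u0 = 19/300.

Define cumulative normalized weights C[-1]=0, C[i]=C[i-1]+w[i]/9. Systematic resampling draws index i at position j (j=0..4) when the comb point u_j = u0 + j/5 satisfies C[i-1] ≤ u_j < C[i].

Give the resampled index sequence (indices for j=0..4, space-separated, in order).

C = [2/9, 2/9, 7/9, 7/9, 1]
j=0: u_0=19/300 ∈ [0, 2/9) → index 0
j=1: u_1=79/300 ∈ [2/9, 7/9) → index 2
j=2: u_2=139/300 ∈ [2/9, 7/9) → index 2
j=3: u_3=199/300 ∈ [2/9, 7/9) → index 2
j=4: u_4=259/300 ∈ [7/9, 1) → index 4

0 2 2 2 4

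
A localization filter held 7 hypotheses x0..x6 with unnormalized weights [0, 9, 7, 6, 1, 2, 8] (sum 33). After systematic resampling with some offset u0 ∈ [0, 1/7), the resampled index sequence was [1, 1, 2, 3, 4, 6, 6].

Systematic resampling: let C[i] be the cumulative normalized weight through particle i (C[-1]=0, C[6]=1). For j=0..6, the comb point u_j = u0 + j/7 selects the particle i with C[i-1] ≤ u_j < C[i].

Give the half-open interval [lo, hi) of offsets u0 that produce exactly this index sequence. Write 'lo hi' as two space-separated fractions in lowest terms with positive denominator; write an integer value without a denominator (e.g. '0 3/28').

C = [0, 3/11, 16/33, 2/3, 23/33, 25/33, 1]
j=0 picked index 1: u0 ∈ [0, 3/11)
j=1 picked index 1: u0 ∈ [-1/7, 10/77)
j=2 picked index 2: u0 ∈ [-1/77, 46/231)
j=3 picked index 3: u0 ∈ [13/231, 5/21)
j=4 picked index 4: u0 ∈ [2/21, 29/231)
j=5 picked index 6: u0 ∈ [10/231, 2/7)
j=6 picked index 6: u0 ∈ [-23/231, 1/7)
intersection: [2/21, 29/231)

2/21 29/231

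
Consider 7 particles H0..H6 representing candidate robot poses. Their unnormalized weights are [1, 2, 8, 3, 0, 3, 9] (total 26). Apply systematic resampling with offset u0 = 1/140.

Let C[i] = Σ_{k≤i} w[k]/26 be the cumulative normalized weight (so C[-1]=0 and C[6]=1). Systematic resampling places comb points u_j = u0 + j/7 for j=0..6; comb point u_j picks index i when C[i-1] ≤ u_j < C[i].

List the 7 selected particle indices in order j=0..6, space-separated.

0 2 2 3 5 6 6

C = [1/26, 3/26, 11/26, 7/13, 7/13, 17/26, 1]
j=0: u_0=1/140 ∈ [0, 1/26) → index 0
j=1: u_1=3/20 ∈ [3/26, 11/26) → index 2
j=2: u_2=41/140 ∈ [3/26, 11/26) → index 2
j=3: u_3=61/140 ∈ [11/26, 7/13) → index 3
j=4: u_4=81/140 ∈ [7/13, 17/26) → index 5
j=5: u_5=101/140 ∈ [17/26, 1) → index 6
j=6: u_6=121/140 ∈ [17/26, 1) → index 6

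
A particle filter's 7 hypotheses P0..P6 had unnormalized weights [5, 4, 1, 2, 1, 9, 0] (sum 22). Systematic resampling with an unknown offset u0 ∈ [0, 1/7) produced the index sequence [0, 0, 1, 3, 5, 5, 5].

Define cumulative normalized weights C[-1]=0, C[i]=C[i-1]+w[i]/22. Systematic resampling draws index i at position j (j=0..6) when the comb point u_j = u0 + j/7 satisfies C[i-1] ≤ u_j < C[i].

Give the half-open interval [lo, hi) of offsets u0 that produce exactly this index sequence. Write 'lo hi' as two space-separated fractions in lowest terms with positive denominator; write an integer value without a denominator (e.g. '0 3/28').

C = [5/22, 9/22, 5/11, 6/11, 13/22, 1, 1]
j=0 picked index 0: u0 ∈ [0, 5/22)
j=1 picked index 0: u0 ∈ [-1/7, 13/154)
j=2 picked index 1: u0 ∈ [-9/154, 19/154)
j=3 picked index 3: u0 ∈ [2/77, 9/77)
j=4 picked index 5: u0 ∈ [3/154, 3/7)
j=5 picked index 5: u0 ∈ [-19/154, 2/7)
j=6 picked index 5: u0 ∈ [-41/154, 1/7)
intersection: [2/77, 13/154)

2/77 13/154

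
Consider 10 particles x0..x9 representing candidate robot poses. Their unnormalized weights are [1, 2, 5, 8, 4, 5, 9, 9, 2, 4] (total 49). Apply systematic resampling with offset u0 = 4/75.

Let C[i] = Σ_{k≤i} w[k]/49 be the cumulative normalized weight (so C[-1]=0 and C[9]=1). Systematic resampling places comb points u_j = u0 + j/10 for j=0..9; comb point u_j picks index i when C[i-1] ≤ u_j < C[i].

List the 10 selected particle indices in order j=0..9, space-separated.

1 2 3 4 5 6 6 7 7 9

C = [1/49, 3/49, 8/49, 16/49, 20/49, 25/49, 34/49, 43/49, 45/49, 1]
j=0: u_0=4/75 ∈ [1/49, 3/49) → index 1
j=1: u_1=23/150 ∈ [3/49, 8/49) → index 2
j=2: u_2=19/75 ∈ [8/49, 16/49) → index 3
j=3: u_3=53/150 ∈ [16/49, 20/49) → index 4
j=4: u_4=34/75 ∈ [20/49, 25/49) → index 5
j=5: u_5=83/150 ∈ [25/49, 34/49) → index 6
j=6: u_6=49/75 ∈ [25/49, 34/49) → index 6
j=7: u_7=113/150 ∈ [34/49, 43/49) → index 7
j=8: u_8=64/75 ∈ [34/49, 43/49) → index 7
j=9: u_9=143/150 ∈ [45/49, 1) → index 9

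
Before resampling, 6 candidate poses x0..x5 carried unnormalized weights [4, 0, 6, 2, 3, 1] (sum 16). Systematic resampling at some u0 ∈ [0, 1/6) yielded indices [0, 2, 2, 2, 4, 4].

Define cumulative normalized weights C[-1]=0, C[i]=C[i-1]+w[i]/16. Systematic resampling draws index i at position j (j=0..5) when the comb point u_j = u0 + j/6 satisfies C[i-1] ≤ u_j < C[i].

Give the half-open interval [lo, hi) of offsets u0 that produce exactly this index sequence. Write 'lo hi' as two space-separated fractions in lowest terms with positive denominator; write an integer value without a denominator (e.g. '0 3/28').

1/12 5/48

C = [1/4, 1/4, 5/8, 3/4, 15/16, 1]
j=0 picked index 0: u0 ∈ [0, 1/4)
j=1 picked index 2: u0 ∈ [1/12, 11/24)
j=2 picked index 2: u0 ∈ [-1/12, 7/24)
j=3 picked index 2: u0 ∈ [-1/4, 1/8)
j=4 picked index 4: u0 ∈ [1/12, 13/48)
j=5 picked index 4: u0 ∈ [-1/12, 5/48)
intersection: [1/12, 5/48)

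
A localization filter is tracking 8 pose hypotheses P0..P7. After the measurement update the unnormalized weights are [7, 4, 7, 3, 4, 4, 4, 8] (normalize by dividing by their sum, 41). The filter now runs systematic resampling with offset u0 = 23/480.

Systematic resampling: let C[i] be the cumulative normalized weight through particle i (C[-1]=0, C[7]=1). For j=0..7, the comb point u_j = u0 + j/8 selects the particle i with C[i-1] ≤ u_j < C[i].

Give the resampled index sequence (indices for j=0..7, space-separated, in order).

C = [7/41, 11/41, 18/41, 21/41, 25/41, 29/41, 33/41, 1]
j=0: u_0=23/480 ∈ [0, 7/41) → index 0
j=1: u_1=83/480 ∈ [7/41, 11/41) → index 1
j=2: u_2=143/480 ∈ [11/41, 18/41) → index 2
j=3: u_3=203/480 ∈ [11/41, 18/41) → index 2
j=4: u_4=263/480 ∈ [21/41, 25/41) → index 4
j=5: u_5=323/480 ∈ [25/41, 29/41) → index 5
j=6: u_6=383/480 ∈ [29/41, 33/41) → index 6
j=7: u_7=443/480 ∈ [33/41, 1) → index 7

0 1 2 2 4 5 6 7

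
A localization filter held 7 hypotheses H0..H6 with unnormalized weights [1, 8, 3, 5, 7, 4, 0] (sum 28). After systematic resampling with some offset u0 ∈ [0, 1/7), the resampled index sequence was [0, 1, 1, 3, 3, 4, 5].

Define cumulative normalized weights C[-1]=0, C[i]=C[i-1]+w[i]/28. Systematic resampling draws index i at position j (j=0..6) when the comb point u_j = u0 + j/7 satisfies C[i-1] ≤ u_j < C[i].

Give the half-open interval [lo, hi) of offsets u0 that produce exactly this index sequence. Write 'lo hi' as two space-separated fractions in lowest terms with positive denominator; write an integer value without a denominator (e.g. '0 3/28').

C = [1/28, 9/28, 3/7, 17/28, 6/7, 1, 1]
j=0 picked index 0: u0 ∈ [0, 1/28)
j=1 picked index 1: u0 ∈ [-3/28, 5/28)
j=2 picked index 1: u0 ∈ [-1/4, 1/28)
j=3 picked index 3: u0 ∈ [0, 5/28)
j=4 picked index 3: u0 ∈ [-1/7, 1/28)
j=5 picked index 4: u0 ∈ [-3/28, 1/7)
j=6 picked index 5: u0 ∈ [0, 1/7)
intersection: [0, 1/28)

0 1/28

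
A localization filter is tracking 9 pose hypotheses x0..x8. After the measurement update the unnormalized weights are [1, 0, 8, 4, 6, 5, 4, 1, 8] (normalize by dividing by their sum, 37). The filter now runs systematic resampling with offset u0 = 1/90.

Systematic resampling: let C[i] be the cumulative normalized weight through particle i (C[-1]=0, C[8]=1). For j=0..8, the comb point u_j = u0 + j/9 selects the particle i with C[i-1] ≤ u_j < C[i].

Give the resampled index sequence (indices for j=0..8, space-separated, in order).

C = [1/37, 1/37, 9/37, 13/37, 19/37, 24/37, 28/37, 29/37, 1]
j=0: u_0=1/90 ∈ [0, 1/37) → index 0
j=1: u_1=11/90 ∈ [1/37, 9/37) → index 2
j=2: u_2=7/30 ∈ [1/37, 9/37) → index 2
j=3: u_3=31/90 ∈ [9/37, 13/37) → index 3
j=4: u_4=41/90 ∈ [13/37, 19/37) → index 4
j=5: u_5=17/30 ∈ [19/37, 24/37) → index 5
j=6: u_6=61/90 ∈ [24/37, 28/37) → index 6
j=7: u_7=71/90 ∈ [29/37, 1) → index 8
j=8: u_8=9/10 ∈ [29/37, 1) → index 8

0 2 2 3 4 5 6 8 8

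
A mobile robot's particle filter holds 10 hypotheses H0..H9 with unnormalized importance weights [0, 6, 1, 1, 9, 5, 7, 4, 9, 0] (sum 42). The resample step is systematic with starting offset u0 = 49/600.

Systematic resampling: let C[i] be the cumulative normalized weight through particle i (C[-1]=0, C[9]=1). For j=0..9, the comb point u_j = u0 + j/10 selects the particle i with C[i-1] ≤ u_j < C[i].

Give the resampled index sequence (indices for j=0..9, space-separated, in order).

C = [0, 1/7, 1/6, 4/21, 17/42, 11/21, 29/42, 11/14, 1, 1]
j=0: u_0=49/600 ∈ [0, 1/7) → index 1
j=1: u_1=109/600 ∈ [1/6, 4/21) → index 3
j=2: u_2=169/600 ∈ [4/21, 17/42) → index 4
j=3: u_3=229/600 ∈ [4/21, 17/42) → index 4
j=4: u_4=289/600 ∈ [17/42, 11/21) → index 5
j=5: u_5=349/600 ∈ [11/21, 29/42) → index 6
j=6: u_6=409/600 ∈ [11/21, 29/42) → index 6
j=7: u_7=469/600 ∈ [29/42, 11/14) → index 7
j=8: u_8=529/600 ∈ [11/14, 1) → index 8
j=9: u_9=589/600 ∈ [11/14, 1) → index 8

1 3 4 4 5 6 6 7 8 8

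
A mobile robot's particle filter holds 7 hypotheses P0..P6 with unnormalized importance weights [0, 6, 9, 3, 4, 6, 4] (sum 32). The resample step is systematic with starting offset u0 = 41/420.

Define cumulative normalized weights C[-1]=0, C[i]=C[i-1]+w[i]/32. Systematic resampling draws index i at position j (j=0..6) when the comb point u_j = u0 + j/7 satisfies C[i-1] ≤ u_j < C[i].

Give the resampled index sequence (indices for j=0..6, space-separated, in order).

1 2 2 3 4 5 6

C = [0, 3/16, 15/32, 9/16, 11/16, 7/8, 1]
j=0: u_0=41/420 ∈ [0, 3/16) → index 1
j=1: u_1=101/420 ∈ [3/16, 15/32) → index 2
j=2: u_2=23/60 ∈ [3/16, 15/32) → index 2
j=3: u_3=221/420 ∈ [15/32, 9/16) → index 3
j=4: u_4=281/420 ∈ [9/16, 11/16) → index 4
j=5: u_5=341/420 ∈ [11/16, 7/8) → index 5
j=6: u_6=401/420 ∈ [7/8, 1) → index 6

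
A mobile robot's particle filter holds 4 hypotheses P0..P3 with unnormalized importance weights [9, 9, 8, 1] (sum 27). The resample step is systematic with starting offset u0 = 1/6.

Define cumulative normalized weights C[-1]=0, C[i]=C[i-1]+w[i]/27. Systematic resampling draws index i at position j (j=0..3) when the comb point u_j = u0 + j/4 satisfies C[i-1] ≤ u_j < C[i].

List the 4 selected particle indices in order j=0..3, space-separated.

0 1 2 2

C = [1/3, 2/3, 26/27, 1]
j=0: u_0=1/6 ∈ [0, 1/3) → index 0
j=1: u_1=5/12 ∈ [1/3, 2/3) → index 1
j=2: u_2=2/3 ∈ [2/3, 26/27) → index 2
j=3: u_3=11/12 ∈ [2/3, 26/27) → index 2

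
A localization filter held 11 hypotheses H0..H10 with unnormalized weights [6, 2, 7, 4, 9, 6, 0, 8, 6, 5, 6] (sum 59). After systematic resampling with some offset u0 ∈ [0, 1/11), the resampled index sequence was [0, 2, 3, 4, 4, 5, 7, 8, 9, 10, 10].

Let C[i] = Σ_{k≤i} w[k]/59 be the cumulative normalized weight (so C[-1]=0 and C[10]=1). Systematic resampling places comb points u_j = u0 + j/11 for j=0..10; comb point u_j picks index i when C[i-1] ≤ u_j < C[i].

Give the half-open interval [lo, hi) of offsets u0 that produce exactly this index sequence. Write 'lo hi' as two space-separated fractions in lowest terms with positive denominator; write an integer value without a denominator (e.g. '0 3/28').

C = [6/59, 8/59, 15/59, 19/59, 28/59, 34/59, 34/59, 42/59, 48/59, 53/59, 1]
j=0 picked index 0: u0 ∈ [0, 6/59)
j=1 picked index 2: u0 ∈ [29/649, 106/649)
j=2 picked index 3: u0 ∈ [47/649, 91/649)
j=3 picked index 4: u0 ∈ [32/649, 131/649)
j=4 picked index 4: u0 ∈ [-27/649, 72/649)
j=5 picked index 5: u0 ∈ [13/649, 79/649)
j=6 picked index 7: u0 ∈ [20/649, 108/649)
j=7 picked index 8: u0 ∈ [49/649, 115/649)
j=8 picked index 9: u0 ∈ [56/649, 111/649)
j=9 picked index 10: u0 ∈ [52/649, 2/11)
j=10 picked index 10: u0 ∈ [-7/649, 1/11)
intersection: [56/649, 1/11)

56/649 1/11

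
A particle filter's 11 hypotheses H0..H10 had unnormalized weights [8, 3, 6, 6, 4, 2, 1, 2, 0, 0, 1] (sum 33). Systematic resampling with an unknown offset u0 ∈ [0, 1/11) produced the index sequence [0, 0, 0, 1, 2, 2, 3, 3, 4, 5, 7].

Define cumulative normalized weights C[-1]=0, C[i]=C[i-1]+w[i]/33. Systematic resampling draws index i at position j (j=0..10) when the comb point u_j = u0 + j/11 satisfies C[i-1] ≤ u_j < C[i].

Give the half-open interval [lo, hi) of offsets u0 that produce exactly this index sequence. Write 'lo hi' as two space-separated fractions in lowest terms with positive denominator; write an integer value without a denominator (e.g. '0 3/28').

0 2/33

C = [8/33, 1/3, 17/33, 23/33, 9/11, 29/33, 10/11, 32/33, 32/33, 32/33, 1]
j=0 picked index 0: u0 ∈ [0, 8/33)
j=1 picked index 0: u0 ∈ [-1/11, 5/33)
j=2 picked index 0: u0 ∈ [-2/11, 2/33)
j=3 picked index 1: u0 ∈ [-1/33, 2/33)
j=4 picked index 2: u0 ∈ [-1/33, 5/33)
j=5 picked index 2: u0 ∈ [-4/33, 2/33)
j=6 picked index 3: u0 ∈ [-1/33, 5/33)
j=7 picked index 3: u0 ∈ [-4/33, 2/33)
j=8 picked index 4: u0 ∈ [-1/33, 1/11)
j=9 picked index 5: u0 ∈ [0, 2/33)
j=10 picked index 7: u0 ∈ [0, 2/33)
intersection: [0, 2/33)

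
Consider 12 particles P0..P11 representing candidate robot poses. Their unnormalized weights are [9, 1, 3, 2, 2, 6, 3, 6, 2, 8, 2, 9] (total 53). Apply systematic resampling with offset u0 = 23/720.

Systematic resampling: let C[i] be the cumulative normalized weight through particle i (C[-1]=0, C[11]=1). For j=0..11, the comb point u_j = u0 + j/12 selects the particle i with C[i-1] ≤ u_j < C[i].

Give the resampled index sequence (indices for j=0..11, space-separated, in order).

0 0 2 3 5 6 7 8 9 9 11 11

C = [9/53, 10/53, 13/53, 15/53, 17/53, 23/53, 26/53, 32/53, 34/53, 42/53, 44/53, 1]
j=0: u_0=23/720 ∈ [0, 9/53) → index 0
j=1: u_1=83/720 ∈ [0, 9/53) → index 0
j=2: u_2=143/720 ∈ [10/53, 13/53) → index 2
j=3: u_3=203/720 ∈ [13/53, 15/53) → index 3
j=4: u_4=263/720 ∈ [17/53, 23/53) → index 5
j=5: u_5=323/720 ∈ [23/53, 26/53) → index 6
j=6: u_6=383/720 ∈ [26/53, 32/53) → index 7
j=7: u_7=443/720 ∈ [32/53, 34/53) → index 8
j=8: u_8=503/720 ∈ [34/53, 42/53) → index 9
j=9: u_9=563/720 ∈ [34/53, 42/53) → index 9
j=10: u_10=623/720 ∈ [44/53, 1) → index 11
j=11: u_11=683/720 ∈ [44/53, 1) → index 11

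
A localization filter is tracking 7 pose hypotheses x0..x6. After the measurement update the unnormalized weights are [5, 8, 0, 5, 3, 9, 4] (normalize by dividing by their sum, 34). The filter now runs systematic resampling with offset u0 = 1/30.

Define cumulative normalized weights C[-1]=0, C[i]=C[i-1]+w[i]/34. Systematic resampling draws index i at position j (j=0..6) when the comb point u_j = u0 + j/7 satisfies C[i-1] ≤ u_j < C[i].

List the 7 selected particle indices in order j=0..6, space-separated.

C = [5/34, 13/34, 13/34, 9/17, 21/34, 15/17, 1]
j=0: u_0=1/30 ∈ [0, 5/34) → index 0
j=1: u_1=37/210 ∈ [5/34, 13/34) → index 1
j=2: u_2=67/210 ∈ [5/34, 13/34) → index 1
j=3: u_3=97/210 ∈ [13/34, 9/17) → index 3
j=4: u_4=127/210 ∈ [9/17, 21/34) → index 4
j=5: u_5=157/210 ∈ [21/34, 15/17) → index 5
j=6: u_6=187/210 ∈ [15/17, 1) → index 6

0 1 1 3 4 5 6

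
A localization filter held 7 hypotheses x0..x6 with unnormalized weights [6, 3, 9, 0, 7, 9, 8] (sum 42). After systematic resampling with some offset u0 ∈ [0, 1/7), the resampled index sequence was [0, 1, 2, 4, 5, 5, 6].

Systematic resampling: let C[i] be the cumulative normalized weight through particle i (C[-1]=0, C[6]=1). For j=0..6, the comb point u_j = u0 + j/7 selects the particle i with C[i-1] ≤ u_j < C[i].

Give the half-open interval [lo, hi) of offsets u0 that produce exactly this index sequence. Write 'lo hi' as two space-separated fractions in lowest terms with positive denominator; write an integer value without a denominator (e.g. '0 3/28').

C = [1/7, 3/14, 3/7, 3/7, 25/42, 17/21, 1]
j=0 picked index 0: u0 ∈ [0, 1/7)
j=1 picked index 1: u0 ∈ [0, 1/14)
j=2 picked index 2: u0 ∈ [-1/14, 1/7)
j=3 picked index 4: u0 ∈ [0, 1/6)
j=4 picked index 5: u0 ∈ [1/42, 5/21)
j=5 picked index 5: u0 ∈ [-5/42, 2/21)
j=6 picked index 6: u0 ∈ [-1/21, 1/7)
intersection: [1/42, 1/14)

1/42 1/14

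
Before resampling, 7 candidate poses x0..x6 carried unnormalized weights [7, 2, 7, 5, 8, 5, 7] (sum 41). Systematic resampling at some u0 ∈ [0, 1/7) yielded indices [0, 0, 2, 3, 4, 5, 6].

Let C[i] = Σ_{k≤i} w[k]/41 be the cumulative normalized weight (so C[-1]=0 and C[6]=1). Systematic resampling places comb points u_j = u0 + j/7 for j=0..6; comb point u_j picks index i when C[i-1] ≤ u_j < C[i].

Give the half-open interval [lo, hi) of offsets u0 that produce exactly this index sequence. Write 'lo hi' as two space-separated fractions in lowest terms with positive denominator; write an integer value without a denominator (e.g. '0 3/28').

C = [7/41, 9/41, 16/41, 21/41, 29/41, 34/41, 1]
j=0 picked index 0: u0 ∈ [0, 7/41)
j=1 picked index 0: u0 ∈ [-1/7, 8/287)
j=2 picked index 2: u0 ∈ [-19/287, 30/287)
j=3 picked index 3: u0 ∈ [-11/287, 24/287)
j=4 picked index 4: u0 ∈ [-17/287, 39/287)
j=5 picked index 5: u0 ∈ [-2/287, 33/287)
j=6 picked index 6: u0 ∈ [-8/287, 1/7)
intersection: [0, 8/287)

0 8/287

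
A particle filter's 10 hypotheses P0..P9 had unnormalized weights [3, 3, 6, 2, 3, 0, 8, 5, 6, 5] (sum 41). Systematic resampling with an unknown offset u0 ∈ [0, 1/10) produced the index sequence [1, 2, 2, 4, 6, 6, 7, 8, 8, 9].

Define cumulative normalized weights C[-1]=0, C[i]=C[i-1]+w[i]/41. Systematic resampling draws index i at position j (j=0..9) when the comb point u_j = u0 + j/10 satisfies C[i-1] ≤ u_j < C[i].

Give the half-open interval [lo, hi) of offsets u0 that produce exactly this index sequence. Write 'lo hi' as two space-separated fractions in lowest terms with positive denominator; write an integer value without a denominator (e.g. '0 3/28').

C = [3/41, 6/41, 12/41, 14/41, 17/41, 17/41, 25/41, 30/41, 36/41, 1]
j=0 picked index 1: u0 ∈ [3/41, 6/41)
j=1 picked index 2: u0 ∈ [19/410, 79/410)
j=2 picked index 2: u0 ∈ [-11/205, 19/205)
j=3 picked index 4: u0 ∈ [17/410, 47/410)
j=4 picked index 6: u0 ∈ [3/205, 43/205)
j=5 picked index 6: u0 ∈ [-7/82, 9/82)
j=6 picked index 7: u0 ∈ [2/205, 27/205)
j=7 picked index 8: u0 ∈ [13/410, 73/410)
j=8 picked index 8: u0 ∈ [-14/205, 16/205)
j=9 picked index 9: u0 ∈ [-9/410, 1/10)
intersection: [3/41, 16/205)

3/41 16/205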